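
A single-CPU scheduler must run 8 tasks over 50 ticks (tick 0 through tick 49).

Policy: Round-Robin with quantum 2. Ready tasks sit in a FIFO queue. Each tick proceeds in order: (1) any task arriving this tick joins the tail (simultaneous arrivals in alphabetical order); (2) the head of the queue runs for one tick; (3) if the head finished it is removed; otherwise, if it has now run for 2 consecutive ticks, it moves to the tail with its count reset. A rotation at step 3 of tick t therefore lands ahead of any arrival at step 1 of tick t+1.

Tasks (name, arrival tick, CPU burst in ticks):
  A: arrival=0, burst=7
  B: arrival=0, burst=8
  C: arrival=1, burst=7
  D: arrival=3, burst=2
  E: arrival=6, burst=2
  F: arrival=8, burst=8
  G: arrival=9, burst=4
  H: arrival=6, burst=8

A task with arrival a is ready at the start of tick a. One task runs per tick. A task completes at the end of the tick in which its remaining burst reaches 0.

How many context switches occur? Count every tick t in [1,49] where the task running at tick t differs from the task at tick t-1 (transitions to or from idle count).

t=0: queue=[A,B] q_used=0 → run A
t=1: queue=[A,B,C] q_used=1 → run A
t=2: queue=[B,C,A] q_used=0 → run B
t=3: queue=[B,C,A,D] q_used=1 → run B
t=4: queue=[C,A,D,B] q_used=0 → run C
t=5: queue=[C,A,D,B] q_used=1 → run C
t=6: queue=[A,D,B,C,E,H] q_used=0 → run A
t=7: queue=[A,D,B,C,E,H] q_used=1 → run A
t=8: queue=[D,B,C,E,H,A,F] q_used=0 → run D
t=9: queue=[D,B,C,E,H,A,F,G] q_used=1 → run D
t=10: queue=[B,C,E,H,A,F,G] q_used=0 → run B
t=11: queue=[B,C,E,H,A,F,G] q_used=1 → run B
t=12: queue=[C,E,H,A,F,G,B] q_used=0 → run C
t=13: queue=[C,E,H,A,F,G,B] q_used=1 → run C
t=14: queue=[E,H,A,F,G,B,C] q_used=0 → run E
t=15: queue=[E,H,A,F,G,B,C] q_used=1 → run E
t=16: queue=[H,A,F,G,B,C] q_used=0 → run H
t=17: queue=[H,A,F,G,B,C] q_used=1 → run H
t=18: queue=[A,F,G,B,C,H] q_used=0 → run A
t=19: queue=[A,F,G,B,C,H] q_used=1 → run A
t=20: queue=[F,G,B,C,H,A] q_used=0 → run F
t=21: queue=[F,G,B,C,H,A] q_used=1 → run F
t=22: queue=[G,B,C,H,A,F] q_used=0 → run G
t=23: queue=[G,B,C,H,A,F] q_used=1 → run G
t=24: queue=[B,C,H,A,F,G] q_used=0 → run B
t=25: queue=[B,C,H,A,F,G] q_used=1 → run B
t=26: queue=[C,H,A,F,G,B] q_used=0 → run C
t=27: queue=[C,H,A,F,G,B] q_used=1 → run C
t=28: queue=[H,A,F,G,B,C] q_used=0 → run H
t=29: queue=[H,A,F,G,B,C] q_used=1 → run H
t=30: queue=[A,F,G,B,C,H] q_used=0 → run A
t=31: queue=[F,G,B,C,H] q_used=0 → run F
t=32: queue=[F,G,B,C,H] q_used=1 → run F
t=33: queue=[G,B,C,H,F] q_used=0 → run G
t=34: queue=[G,B,C,H,F] q_used=1 → run G
t=35: queue=[B,C,H,F] q_used=0 → run B
t=36: queue=[B,C,H,F] q_used=1 → run B
t=37: queue=[C,H,F] q_used=0 → run C
t=38: queue=[H,F] q_used=0 → run H
t=39: queue=[H,F] q_used=1 → run H
t=40: queue=[F,H] q_used=0 → run F
t=41: queue=[F,H] q_used=1 → run F
t=42: queue=[H,F] q_used=0 → run H
t=43: queue=[H,F] q_used=1 → run H
t=44: queue=[F] q_used=0 → run F
t=45: queue=[F] q_used=1 → run F
t=46: (idle)
t=47: (idle)
t=48: (idle)
t=49: (idle)

context switches = 24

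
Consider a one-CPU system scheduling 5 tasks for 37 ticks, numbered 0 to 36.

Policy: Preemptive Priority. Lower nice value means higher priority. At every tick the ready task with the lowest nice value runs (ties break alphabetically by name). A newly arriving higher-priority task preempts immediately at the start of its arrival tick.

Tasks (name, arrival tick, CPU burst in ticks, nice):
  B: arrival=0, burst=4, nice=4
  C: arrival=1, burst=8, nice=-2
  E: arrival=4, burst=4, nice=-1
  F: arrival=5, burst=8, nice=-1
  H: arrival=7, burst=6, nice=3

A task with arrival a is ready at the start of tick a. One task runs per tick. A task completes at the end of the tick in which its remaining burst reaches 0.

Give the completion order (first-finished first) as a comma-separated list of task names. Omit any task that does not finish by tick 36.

completion order = C, E, F, H, B

t=0: ready={B} → run B
t=1: ready={B,C} → run C
t=2: ready={B,C} → run C
t=3: ready={B,C} → run C
t=4: ready={B,C,E} → run C
t=5: ready={B,C,E,F} → run C
t=6: ready={B,C,E,F} → run C
t=7: ready={B,C,E,F,H} → run C
t=8: ready={B,C,E,F,H} → run C
t=9: ready={B,E,F,H} → run E
t=10: ready={B,E,F,H} → run E
t=11: ready={B,E,F,H} → run E
t=12: ready={B,E,F,H} → run E
t=13: ready={B,F,H} → run F
t=14: ready={B,F,H} → run F
t=15: ready={B,F,H} → run F
t=16: ready={B,F,H} → run F
t=17: ready={B,F,H} → run F
t=18: ready={B,F,H} → run F
t=19: ready={B,F,H} → run F
t=20: ready={B,F,H} → run F
t=21: ready={B,H} → run H
t=22: ready={B,H} → run H
t=23: ready={B,H} → run H
t=24: ready={B,H} → run H
t=25: ready={B,H} → run H
t=26: ready={B,H} → run H
t=27: ready={B} → run B
t=28: ready={B} → run B
t=29: ready={B} → run B
t=30: (idle)
t=31: (idle)
t=32: (idle)
t=33: (idle)
t=34: (idle)
t=35: (idle)
t=36: (idle)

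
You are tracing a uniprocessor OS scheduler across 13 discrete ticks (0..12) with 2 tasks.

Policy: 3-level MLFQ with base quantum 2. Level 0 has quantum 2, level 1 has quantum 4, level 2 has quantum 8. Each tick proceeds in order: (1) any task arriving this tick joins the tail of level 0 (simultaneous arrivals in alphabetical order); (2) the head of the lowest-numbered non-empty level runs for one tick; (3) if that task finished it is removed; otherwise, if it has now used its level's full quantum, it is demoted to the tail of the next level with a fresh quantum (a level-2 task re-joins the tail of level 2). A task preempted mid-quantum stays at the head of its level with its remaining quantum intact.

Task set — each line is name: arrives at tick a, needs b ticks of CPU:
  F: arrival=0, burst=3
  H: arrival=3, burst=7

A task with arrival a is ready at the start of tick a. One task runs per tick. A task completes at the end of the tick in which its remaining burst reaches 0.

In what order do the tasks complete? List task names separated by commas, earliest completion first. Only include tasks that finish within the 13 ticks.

t=0: L0/L1/L2 = F/-/- → run F
t=1: L0/L1/L2 = F/-/- → run F
t=2: L0/L1/L2 = -/F/- → run F
t=3: L0/L1/L2 = H/-/- → run H
t=4: L0/L1/L2 = H/-/- → run H
t=5: L0/L1/L2 = -/H/- → run H
t=6: L0/L1/L2 = -/H/- → run H
t=7: L0/L1/L2 = -/H/- → run H
t=8: L0/L1/L2 = -/H/- → run H
t=9: L0/L1/L2 = -/-/H → run H
t=10: (idle)
t=11: (idle)
t=12: (idle)

completion order = F, H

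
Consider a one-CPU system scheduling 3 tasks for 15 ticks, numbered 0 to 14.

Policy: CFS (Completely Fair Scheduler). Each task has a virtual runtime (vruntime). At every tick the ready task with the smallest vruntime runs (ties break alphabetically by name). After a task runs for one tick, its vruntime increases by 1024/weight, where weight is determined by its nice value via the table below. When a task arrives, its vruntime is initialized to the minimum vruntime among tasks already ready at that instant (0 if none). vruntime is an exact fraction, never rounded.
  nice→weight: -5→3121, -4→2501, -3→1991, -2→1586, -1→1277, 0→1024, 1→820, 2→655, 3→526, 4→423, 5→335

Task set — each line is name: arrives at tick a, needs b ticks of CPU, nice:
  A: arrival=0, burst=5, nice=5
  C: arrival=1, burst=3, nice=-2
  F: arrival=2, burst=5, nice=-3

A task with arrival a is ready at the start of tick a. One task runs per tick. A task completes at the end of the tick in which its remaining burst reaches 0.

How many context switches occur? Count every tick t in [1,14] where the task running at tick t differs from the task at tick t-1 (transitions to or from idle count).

t=0: vr[A=0] → run A
t=1: vr[A=1024/335 C=1024/335] → run A
t=2: vr[A=2048/335 C=1024/335 F=1024/335] → run C
t=3: vr[A=2048/335 C=983552/265655 F=1024/335] → run F
t=4: vr[A=2048/335 C=983552/265655 F=2381824/666985] → run F
t=5: vr[A=2048/335 C=983552/265655 F=2724864/666985] → run C
t=6: vr[A=2048/335 C=1155072/265655 F=2724864/666985] → run F
t=7: vr[A=2048/335 C=1155072/265655 F=3067904/666985] → run C
t=8: vr[A=2048/335 F=3067904/666985] → run F
t=9: vr[A=2048/335 F=3410944/666985] → run F
t=10: vr[A=2048/335] → run A
t=11: vr[A=3072/335] → run A
t=12: vr[A=4096/335] → run A
t=13: (idle)
t=14: (idle)

context switches = 8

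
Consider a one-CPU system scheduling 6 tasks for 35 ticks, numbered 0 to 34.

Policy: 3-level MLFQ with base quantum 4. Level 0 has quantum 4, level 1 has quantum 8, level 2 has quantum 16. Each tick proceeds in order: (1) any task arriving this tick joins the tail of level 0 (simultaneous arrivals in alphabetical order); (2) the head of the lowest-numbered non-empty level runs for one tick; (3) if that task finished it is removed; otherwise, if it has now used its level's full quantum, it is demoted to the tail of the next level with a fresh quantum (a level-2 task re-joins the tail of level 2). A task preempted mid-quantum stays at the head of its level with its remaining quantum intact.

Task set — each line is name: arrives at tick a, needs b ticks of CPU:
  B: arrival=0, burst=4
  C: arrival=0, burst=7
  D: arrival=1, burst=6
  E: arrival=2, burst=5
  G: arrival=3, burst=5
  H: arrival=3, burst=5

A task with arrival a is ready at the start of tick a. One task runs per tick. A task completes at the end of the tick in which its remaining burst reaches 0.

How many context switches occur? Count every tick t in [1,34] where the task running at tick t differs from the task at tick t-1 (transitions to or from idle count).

t=0: L0/L1/L2 = BC/-/- → run B
t=1: L0/L1/L2 = BCD/-/- → run B
t=2: L0/L1/L2 = BCDE/-/- → run B
t=3: L0/L1/L2 = BCDEGH/-/- → run B
t=4: L0/L1/L2 = CDEGH/-/- → run C
t=5: L0/L1/L2 = CDEGH/-/- → run C
t=6: L0/L1/L2 = CDEGH/-/- → run C
t=7: L0/L1/L2 = CDEGH/-/- → run C
t=8: L0/L1/L2 = DEGH/C/- → run D
t=9: L0/L1/L2 = DEGH/C/- → run D
t=10: L0/L1/L2 = DEGH/C/- → run D
t=11: L0/L1/L2 = DEGH/C/- → run D
t=12: L0/L1/L2 = EGH/CD/- → run E
t=13: L0/L1/L2 = EGH/CD/- → run E
t=14: L0/L1/L2 = EGH/CD/- → run E
t=15: L0/L1/L2 = EGH/CD/- → run E
t=16: L0/L1/L2 = GH/CDE/- → run G
t=17: L0/L1/L2 = GH/CDE/- → run G
t=18: L0/L1/L2 = GH/CDE/- → run G
t=19: L0/L1/L2 = GH/CDE/- → run G
t=20: L0/L1/L2 = H/CDEG/- → run H
t=21: L0/L1/L2 = H/CDEG/- → run H
t=22: L0/L1/L2 = H/CDEG/- → run H
t=23: L0/L1/L2 = H/CDEG/- → run H
t=24: L0/L1/L2 = -/CDEGH/- → run C
t=25: L0/L1/L2 = -/CDEGH/- → run C
t=26: L0/L1/L2 = -/CDEGH/- → run C
t=27: L0/L1/L2 = -/DEGH/- → run D
t=28: L0/L1/L2 = -/DEGH/- → run D
t=29: L0/L1/L2 = -/EGH/- → run E
t=30: L0/L1/L2 = -/GH/- → run G
t=31: L0/L1/L2 = -/H/- → run H
t=32: (idle)
t=33: (idle)
t=34: (idle)

context switches = 11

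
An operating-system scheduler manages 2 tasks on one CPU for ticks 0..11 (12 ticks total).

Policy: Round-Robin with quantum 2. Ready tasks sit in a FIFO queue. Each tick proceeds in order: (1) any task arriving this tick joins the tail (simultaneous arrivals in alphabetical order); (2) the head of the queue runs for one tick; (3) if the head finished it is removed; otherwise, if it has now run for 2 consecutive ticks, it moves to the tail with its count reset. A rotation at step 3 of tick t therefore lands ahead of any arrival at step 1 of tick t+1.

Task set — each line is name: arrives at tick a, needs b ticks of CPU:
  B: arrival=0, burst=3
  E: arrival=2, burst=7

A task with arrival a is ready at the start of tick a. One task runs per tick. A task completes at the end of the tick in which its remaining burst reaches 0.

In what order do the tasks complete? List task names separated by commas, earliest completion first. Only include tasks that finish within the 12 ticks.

t=0: queue=[B] q_used=0 → run B
t=1: queue=[B] q_used=1 → run B
t=2: queue=[B,E] q_used=0 → run B
t=3: queue=[E] q_used=0 → run E
t=4: queue=[E] q_used=1 → run E
t=5: queue=[E] q_used=0 → run E
t=6: queue=[E] q_used=1 → run E
t=7: queue=[E] q_used=0 → run E
t=8: queue=[E] q_used=1 → run E
t=9: queue=[E] q_used=0 → run E
t=10: (idle)
t=11: (idle)

completion order = B, E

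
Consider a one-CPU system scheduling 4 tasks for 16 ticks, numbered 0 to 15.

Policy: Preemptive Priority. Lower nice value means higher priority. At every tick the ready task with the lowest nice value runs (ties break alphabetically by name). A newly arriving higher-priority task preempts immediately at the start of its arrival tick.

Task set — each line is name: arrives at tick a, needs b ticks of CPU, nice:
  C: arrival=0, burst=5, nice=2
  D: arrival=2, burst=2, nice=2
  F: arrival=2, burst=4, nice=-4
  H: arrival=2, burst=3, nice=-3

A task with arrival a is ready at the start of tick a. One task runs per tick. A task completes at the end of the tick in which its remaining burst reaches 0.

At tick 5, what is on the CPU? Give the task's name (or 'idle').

running at tick 5 = F

t=0: ready={C} → run C
t=1: ready={C} → run C
t=2: ready={C,D,F,H} → run F
t=3: ready={C,D,F,H} → run F
t=4: ready={C,D,F,H} → run F
t=5: ready={C,D,F,H} → run F
t=6: ready={C,D,H} → run H
t=7: ready={C,D,H} → run H
t=8: ready={C,D,H} → run H
t=9: ready={C,D} → run C
t=10: ready={C,D} → run C
t=11: ready={C,D} → run C
t=12: ready={D} → run D
t=13: ready={D} → run D
t=14: (idle)
t=15: (idle)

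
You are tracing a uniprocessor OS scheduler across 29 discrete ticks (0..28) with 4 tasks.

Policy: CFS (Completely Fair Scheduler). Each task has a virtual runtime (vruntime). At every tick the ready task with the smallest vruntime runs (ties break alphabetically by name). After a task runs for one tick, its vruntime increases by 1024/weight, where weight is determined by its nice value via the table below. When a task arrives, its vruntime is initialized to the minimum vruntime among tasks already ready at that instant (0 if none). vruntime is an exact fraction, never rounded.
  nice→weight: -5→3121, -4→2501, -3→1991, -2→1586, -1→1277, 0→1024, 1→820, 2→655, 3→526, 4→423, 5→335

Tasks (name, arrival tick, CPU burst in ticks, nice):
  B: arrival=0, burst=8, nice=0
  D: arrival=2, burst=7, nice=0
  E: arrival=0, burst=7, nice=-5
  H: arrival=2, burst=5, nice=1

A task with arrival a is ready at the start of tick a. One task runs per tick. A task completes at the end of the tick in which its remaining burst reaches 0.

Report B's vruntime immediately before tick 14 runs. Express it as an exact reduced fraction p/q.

vruntime(B, start of tick 14) = 3/1

t=0: vr[B=0 E=0] → run B
t=1: vr[B=1 E=0] → run E
t=2: vr[B=1 D=1024/3121 E=1024/3121 H=1024/3121] → run D
t=3: vr[B=1 D=4145/3121 E=1024/3121 H=1024/3121] → run E
t=4: vr[B=1 D=4145/3121 E=2048/3121 H=1024/3121] → run H
t=5: vr[B=1 D=4145/3121 E=2048/3121 H=1008896/639805] → run E
t=6: vr[B=1 D=4145/3121 E=3072/3121 H=1008896/639805] → run E
t=7: vr[B=1 D=4145/3121 E=4096/3121 H=1008896/639805] → run B
t=8: vr[B=2 D=4145/3121 E=4096/3121 H=1008896/639805] → run E
t=9: vr[B=2 D=4145/3121 E=5120/3121 H=1008896/639805] → run D
t=10: vr[B=2 D=7266/3121 E=5120/3121 H=1008896/639805] → run H
t=11: vr[B=2 D=7266/3121 E=5120/3121 H=1807872/639805] → run E
t=12: vr[B=2 D=7266/3121 E=6144/3121 H=1807872/639805] → run E
t=13: vr[B=2 D=7266/3121 H=1807872/639805] → run B
t=14: vr[B=3 D=7266/3121 H=1807872/639805] → run D
t=15: vr[B=3 D=10387/3121 H=1807872/639805] → run H
t=16: vr[B=3 D=10387/3121 H=2606848/639805] → run B
t=17: vr[B=4 D=10387/3121 H=2606848/639805] → run D
t=18: vr[B=4 D=13508/3121 H=2606848/639805] → run B
t=19: vr[B=5 D=13508/3121 H=2606848/639805] → run H
t=20: vr[B=5 D=13508/3121 H=3405824/639805] → run D
t=21: vr[B=5 D=16629/3121 H=3405824/639805] → run B
t=22: vr[B=6 D=16629/3121 H=3405824/639805] → run H
t=23: vr[B=6 D=16629/3121] → run D
t=24: vr[B=6 D=19750/3121] → run B
t=25: vr[B=7 D=19750/3121] → run D
t=26: vr[B=7] → run B
t=27: (idle)
t=28: (idle)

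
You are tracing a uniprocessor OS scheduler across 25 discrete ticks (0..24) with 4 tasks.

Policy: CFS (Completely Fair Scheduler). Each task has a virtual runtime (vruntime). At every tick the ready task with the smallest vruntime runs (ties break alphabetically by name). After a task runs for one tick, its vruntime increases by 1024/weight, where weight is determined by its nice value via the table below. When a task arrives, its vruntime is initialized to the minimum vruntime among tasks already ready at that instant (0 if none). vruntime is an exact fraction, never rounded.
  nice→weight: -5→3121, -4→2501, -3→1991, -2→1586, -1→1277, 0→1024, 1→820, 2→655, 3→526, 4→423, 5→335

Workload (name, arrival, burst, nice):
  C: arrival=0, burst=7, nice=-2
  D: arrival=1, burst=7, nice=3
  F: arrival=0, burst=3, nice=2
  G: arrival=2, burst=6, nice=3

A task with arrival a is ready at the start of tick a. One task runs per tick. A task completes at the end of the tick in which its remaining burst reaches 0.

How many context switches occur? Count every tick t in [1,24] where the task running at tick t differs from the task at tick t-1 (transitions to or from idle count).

context switches = 21

t=0: vr[C=0 F=0] → run C
t=1: vr[C=512/793 D=0 F=0] → run D
t=2: vr[C=512/793 D=512/263 F=0 G=0] → run F
t=3: vr[C=512/793 D=512/263 F=1024/655 G=0] → run G
t=4: vr[C=512/793 D=512/263 F=1024/655 G=512/263] → run C
t=5: vr[C=1024/793 D=512/263 F=1024/655 G=512/263] → run C
t=6: vr[C=1536/793 D=512/263 F=1024/655 G=512/263] → run F
t=7: vr[C=1536/793 D=512/263 F=2048/655 G=512/263] → run C
t=8: vr[C=2048/793 D=512/263 F=2048/655 G=512/263] → run D
t=9: vr[C=2048/793 D=1024/263 F=2048/655 G=512/263] → run G
t=10: vr[C=2048/793 D=1024/263 F=2048/655 G=1024/263] → run C
t=11: vr[C=2560/793 D=1024/263 F=2048/655 G=1024/263] → run F
t=12: vr[C=2560/793 D=1024/263 G=1024/263] → run C
t=13: vr[C=3072/793 D=1024/263 G=1024/263] → run C
t=14: vr[D=1024/263 G=1024/263] → run D
t=15: vr[D=1536/263 G=1024/263] → run G
t=16: vr[D=1536/263 G=1536/263] → run D
t=17: vr[D=2048/263 G=1536/263] → run G
t=18: vr[D=2048/263 G=2048/263] → run D
t=19: vr[D=2560/263 G=2048/263] → run G
t=20: vr[D=2560/263 G=2560/263] → run D
t=21: vr[D=3072/263 G=2560/263] → run G
t=22: vr[D=3072/263] → run D
t=23: (idle)
t=24: (idle)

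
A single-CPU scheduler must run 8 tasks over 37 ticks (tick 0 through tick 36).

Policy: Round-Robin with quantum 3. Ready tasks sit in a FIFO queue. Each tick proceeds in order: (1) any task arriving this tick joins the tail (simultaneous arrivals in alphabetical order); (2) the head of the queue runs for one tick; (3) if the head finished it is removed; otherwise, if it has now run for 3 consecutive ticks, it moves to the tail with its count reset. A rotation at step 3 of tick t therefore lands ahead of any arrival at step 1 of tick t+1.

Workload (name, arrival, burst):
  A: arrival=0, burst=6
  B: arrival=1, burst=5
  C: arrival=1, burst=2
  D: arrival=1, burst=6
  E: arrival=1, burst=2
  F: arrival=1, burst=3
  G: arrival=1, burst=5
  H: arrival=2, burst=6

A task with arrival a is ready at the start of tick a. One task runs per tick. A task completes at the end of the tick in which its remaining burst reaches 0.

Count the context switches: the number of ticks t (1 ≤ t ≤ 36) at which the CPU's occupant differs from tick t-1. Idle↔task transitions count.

t=0: queue=[A] q_used=0 → run A
t=1: queue=[A,B,C,D,E,F,G] q_used=1 → run A
t=2: queue=[A,B,C,D,E,F,G,H] q_used=2 → run A
t=3: queue=[B,C,D,E,F,G,H,A] q_used=0 → run B
t=4: queue=[B,C,D,E,F,G,H,A] q_used=1 → run B
t=5: queue=[B,C,D,E,F,G,H,A] q_used=2 → run B
t=6: queue=[C,D,E,F,G,H,A,B] q_used=0 → run C
t=7: queue=[C,D,E,F,G,H,A,B] q_used=1 → run C
t=8: queue=[D,E,F,G,H,A,B] q_used=0 → run D
t=9: queue=[D,E,F,G,H,A,B] q_used=1 → run D
t=10: queue=[D,E,F,G,H,A,B] q_used=2 → run D
t=11: queue=[E,F,G,H,A,B,D] q_used=0 → run E
t=12: queue=[E,F,G,H,A,B,D] q_used=1 → run E
t=13: queue=[F,G,H,A,B,D] q_used=0 → run F
t=14: queue=[F,G,H,A,B,D] q_used=1 → run F
t=15: queue=[F,G,H,A,B,D] q_used=2 → run F
t=16: queue=[G,H,A,B,D] q_used=0 → run G
t=17: queue=[G,H,A,B,D] q_used=1 → run G
t=18: queue=[G,H,A,B,D] q_used=2 → run G
t=19: queue=[H,A,B,D,G] q_used=0 → run H
t=20: queue=[H,A,B,D,G] q_used=1 → run H
t=21: queue=[H,A,B,D,G] q_used=2 → run H
t=22: queue=[A,B,D,G,H] q_used=0 → run A
t=23: queue=[A,B,D,G,H] q_used=1 → run A
t=24: queue=[A,B,D,G,H] q_used=2 → run A
t=25: queue=[B,D,G,H] q_used=0 → run B
t=26: queue=[B,D,G,H] q_used=1 → run B
t=27: queue=[D,G,H] q_used=0 → run D
t=28: queue=[D,G,H] q_used=1 → run D
t=29: queue=[D,G,H] q_used=2 → run D
t=30: queue=[G,H] q_used=0 → run G
t=31: queue=[G,H] q_used=1 → run G
t=32: queue=[H] q_used=0 → run H
t=33: queue=[H] q_used=1 → run H
t=34: queue=[H] q_used=2 → run H
t=35: (idle)
t=36: (idle)

context switches = 13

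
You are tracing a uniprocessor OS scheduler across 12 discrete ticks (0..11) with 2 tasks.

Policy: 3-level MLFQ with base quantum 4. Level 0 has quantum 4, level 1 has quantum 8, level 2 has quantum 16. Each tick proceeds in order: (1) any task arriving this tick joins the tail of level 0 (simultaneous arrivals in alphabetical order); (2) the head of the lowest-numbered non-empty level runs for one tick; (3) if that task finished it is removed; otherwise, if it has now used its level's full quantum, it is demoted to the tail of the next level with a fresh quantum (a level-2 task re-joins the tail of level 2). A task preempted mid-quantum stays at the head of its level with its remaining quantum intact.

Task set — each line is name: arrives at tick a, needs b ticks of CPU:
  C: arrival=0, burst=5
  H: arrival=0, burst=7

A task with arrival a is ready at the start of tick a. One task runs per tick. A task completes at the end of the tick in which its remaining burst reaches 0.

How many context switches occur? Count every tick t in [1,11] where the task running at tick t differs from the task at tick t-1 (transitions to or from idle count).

t=0: L0/L1/L2 = CH/-/- → run C
t=1: L0/L1/L2 = CH/-/- → run C
t=2: L0/L1/L2 = CH/-/- → run C
t=3: L0/L1/L2 = CH/-/- → run C
t=4: L0/L1/L2 = H/C/- → run H
t=5: L0/L1/L2 = H/C/- → run H
t=6: L0/L1/L2 = H/C/- → run H
t=7: L0/L1/L2 = H/C/- → run H
t=8: L0/L1/L2 = -/CH/- → run C
t=9: L0/L1/L2 = -/H/- → run H
t=10: L0/L1/L2 = -/H/- → run H
t=11: L0/L1/L2 = -/H/- → run H

context switches = 3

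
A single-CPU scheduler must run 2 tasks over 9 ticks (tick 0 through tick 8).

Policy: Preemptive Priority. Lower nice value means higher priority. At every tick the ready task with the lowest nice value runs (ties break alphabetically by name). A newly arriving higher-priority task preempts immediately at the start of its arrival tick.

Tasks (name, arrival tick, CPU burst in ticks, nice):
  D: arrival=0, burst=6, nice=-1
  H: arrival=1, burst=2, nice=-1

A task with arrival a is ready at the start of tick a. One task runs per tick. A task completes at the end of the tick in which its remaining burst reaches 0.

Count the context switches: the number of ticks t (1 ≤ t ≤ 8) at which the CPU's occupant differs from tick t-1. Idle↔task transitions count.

t=0: ready={D} → run D
t=1: ready={D,H} → run D
t=2: ready={D,H} → run D
t=3: ready={D,H} → run D
t=4: ready={D,H} → run D
t=5: ready={D,H} → run D
t=6: ready={H} → run H
t=7: ready={H} → run H
t=8: (idle)

context switches = 2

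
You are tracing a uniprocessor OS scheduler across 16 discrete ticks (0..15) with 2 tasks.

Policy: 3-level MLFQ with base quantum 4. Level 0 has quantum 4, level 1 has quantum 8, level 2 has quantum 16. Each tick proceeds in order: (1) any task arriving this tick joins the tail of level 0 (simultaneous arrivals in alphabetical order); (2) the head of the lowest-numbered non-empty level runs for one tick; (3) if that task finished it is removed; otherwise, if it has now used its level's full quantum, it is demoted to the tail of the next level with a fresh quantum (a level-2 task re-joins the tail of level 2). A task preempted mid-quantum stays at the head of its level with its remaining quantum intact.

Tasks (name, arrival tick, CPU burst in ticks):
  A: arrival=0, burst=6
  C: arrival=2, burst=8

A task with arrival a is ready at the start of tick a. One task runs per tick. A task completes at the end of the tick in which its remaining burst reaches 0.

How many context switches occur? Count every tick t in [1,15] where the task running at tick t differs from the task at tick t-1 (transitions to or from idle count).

context switches = 4

t=0: L0/L1/L2 = A/-/- → run A
t=1: L0/L1/L2 = A/-/- → run A
t=2: L0/L1/L2 = AC/-/- → run A
t=3: L0/L1/L2 = AC/-/- → run A
t=4: L0/L1/L2 = C/A/- → run C
t=5: L0/L1/L2 = C/A/- → run C
t=6: L0/L1/L2 = C/A/- → run C
t=7: L0/L1/L2 = C/A/- → run C
t=8: L0/L1/L2 = -/AC/- → run A
t=9: L0/L1/L2 = -/AC/- → run A
t=10: L0/L1/L2 = -/C/- → run C
t=11: L0/L1/L2 = -/C/- → run C
t=12: L0/L1/L2 = -/C/- → run C
t=13: L0/L1/L2 = -/C/- → run C
t=14: (idle)
t=15: (idle)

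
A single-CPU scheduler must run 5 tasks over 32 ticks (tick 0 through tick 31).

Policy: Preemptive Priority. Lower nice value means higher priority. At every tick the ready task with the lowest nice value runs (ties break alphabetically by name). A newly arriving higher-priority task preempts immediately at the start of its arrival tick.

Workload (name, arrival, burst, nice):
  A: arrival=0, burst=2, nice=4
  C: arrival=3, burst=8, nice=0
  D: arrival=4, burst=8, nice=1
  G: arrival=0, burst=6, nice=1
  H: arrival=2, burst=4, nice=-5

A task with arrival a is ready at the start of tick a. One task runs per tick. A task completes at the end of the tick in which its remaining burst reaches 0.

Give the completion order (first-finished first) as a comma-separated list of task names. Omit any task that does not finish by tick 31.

completion order = H, C, D, G, A

t=0: ready={A,G} → run G
t=1: ready={A,G} → run G
t=2: ready={A,G,H} → run H
t=3: ready={A,C,G,H} → run H
t=4: ready={A,C,D,G,H} → run H
t=5: ready={A,C,D,G,H} → run H
t=6: ready={A,C,D,G} → run C
t=7: ready={A,C,D,G} → run C
t=8: ready={A,C,D,G} → run C
t=9: ready={A,C,D,G} → run C
t=10: ready={A,C,D,G} → run C
t=11: ready={A,C,D,G} → run C
t=12: ready={A,C,D,G} → run C
t=13: ready={A,C,D,G} → run C
t=14: ready={A,D,G} → run D
t=15: ready={A,D,G} → run D
t=16: ready={A,D,G} → run D
t=17: ready={A,D,G} → run D
t=18: ready={A,D,G} → run D
t=19: ready={A,D,G} → run D
t=20: ready={A,D,G} → run D
t=21: ready={A,D,G} → run D
t=22: ready={A,G} → run G
t=23: ready={A,G} → run G
t=24: ready={A,G} → run G
t=25: ready={A,G} → run G
t=26: ready={A} → run A
t=27: ready={A} → run A
t=28: (idle)
t=29: (idle)
t=30: (idle)
t=31: (idle)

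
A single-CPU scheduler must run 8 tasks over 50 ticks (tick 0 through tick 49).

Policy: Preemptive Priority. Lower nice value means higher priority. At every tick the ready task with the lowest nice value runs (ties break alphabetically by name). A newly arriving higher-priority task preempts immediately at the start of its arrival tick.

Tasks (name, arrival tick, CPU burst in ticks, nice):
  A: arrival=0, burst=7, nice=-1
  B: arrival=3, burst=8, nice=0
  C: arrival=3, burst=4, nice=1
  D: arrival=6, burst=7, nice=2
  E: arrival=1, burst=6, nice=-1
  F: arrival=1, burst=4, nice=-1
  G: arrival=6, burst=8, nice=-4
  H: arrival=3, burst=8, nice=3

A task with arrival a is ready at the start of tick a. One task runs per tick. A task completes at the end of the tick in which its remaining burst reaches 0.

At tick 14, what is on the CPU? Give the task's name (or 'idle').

running at tick 14 = A

t=0: ready={A} → run A
t=1: ready={A,E,F} → run A
t=2: ready={A,E,F} → run A
t=3: ready={A,B,C,E,F,H} → run A
t=4: ready={A,B,C,E,F,H} → run A
t=5: ready={A,B,C,E,F,H} → run A
t=6: ready={A,B,C,D,E,F,G,H} → run G
t=7: ready={A,B,C,D,E,F,G,H} → run G
t=8: ready={A,B,C,D,E,F,G,H} → run G
t=9: ready={A,B,C,D,E,F,G,H} → run G
t=10: ready={A,B,C,D,E,F,G,H} → run G
t=11: ready={A,B,C,D,E,F,G,H} → run G
t=12: ready={A,B,C,D,E,F,G,H} → run G
t=13: ready={A,B,C,D,E,F,G,H} → run G
t=14: ready={A,B,C,D,E,F,H} → run A
t=15: ready={B,C,D,E,F,H} → run E
t=16: ready={B,C,D,E,F,H} → run E
t=17: ready={B,C,D,E,F,H} → run E
t=18: ready={B,C,D,E,F,H} → run E
t=19: ready={B,C,D,E,F,H} → run E
t=20: ready={B,C,D,E,F,H} → run E
t=21: ready={B,C,D,F,H} → run F
t=22: ready={B,C,D,F,H} → run F
t=23: ready={B,C,D,F,H} → run F
t=24: ready={B,C,D,F,H} → run F
t=25: ready={B,C,D,H} → run B
t=26: ready={B,C,D,H} → run B
t=27: ready={B,C,D,H} → run B
t=28: ready={B,C,D,H} → run B
t=29: ready={B,C,D,H} → run B
t=30: ready={B,C,D,H} → run B
t=31: ready={B,C,D,H} → run B
t=32: ready={B,C,D,H} → run B
t=33: ready={C,D,H} → run C
t=34: ready={C,D,H} → run C
t=35: ready={C,D,H} → run C
t=36: ready={C,D,H} → run C
t=37: ready={D,H} → run D
t=38: ready={D,H} → run D
t=39: ready={D,H} → run D
t=40: ready={D,H} → run D
t=41: ready={D,H} → run D
t=42: ready={D,H} → run D
t=43: ready={D,H} → run D
t=44: ready={H} → run H
t=45: ready={H} → run H
t=46: ready={H} → run H
t=47: ready={H} → run H
t=48: ready={H} → run H
t=49: ready={H} → run H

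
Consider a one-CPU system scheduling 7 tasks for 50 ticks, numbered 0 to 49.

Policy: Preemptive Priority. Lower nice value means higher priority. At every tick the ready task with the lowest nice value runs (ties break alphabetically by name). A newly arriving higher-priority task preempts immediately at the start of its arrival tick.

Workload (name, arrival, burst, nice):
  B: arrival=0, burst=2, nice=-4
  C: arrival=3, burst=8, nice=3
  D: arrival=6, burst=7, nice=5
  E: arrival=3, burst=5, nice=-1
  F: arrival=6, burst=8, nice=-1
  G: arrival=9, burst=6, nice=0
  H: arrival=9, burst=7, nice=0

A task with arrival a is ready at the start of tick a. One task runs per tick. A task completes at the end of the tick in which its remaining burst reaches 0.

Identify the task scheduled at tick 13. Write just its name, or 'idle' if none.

t=0: ready={B} → run B
t=1: ready={B} → run B
t=2: (idle)
t=3: ready={C,E} → run E
t=4: ready={C,E} → run E
t=5: ready={C,E} → run E
t=6: ready={C,D,E,F} → run E
t=7: ready={C,D,E,F} → run E
t=8: ready={C,D,F} → run F
t=9: ready={C,D,F,G,H} → run F
t=10: ready={C,D,F,G,H} → run F
t=11: ready={C,D,F,G,H} → run F
t=12: ready={C,D,F,G,H} → run F
t=13: ready={C,D,F,G,H} → run F
t=14: ready={C,D,F,G,H} → run F
t=15: ready={C,D,F,G,H} → run F
t=16: ready={C,D,G,H} → run G
t=17: ready={C,D,G,H} → run G
t=18: ready={C,D,G,H} → run G
t=19: ready={C,D,G,H} → run G
t=20: ready={C,D,G,H} → run G
t=21: ready={C,D,G,H} → run G
t=22: ready={C,D,H} → run H
t=23: ready={C,D,H} → run H
t=24: ready={C,D,H} → run H
t=25: ready={C,D,H} → run H
t=26: ready={C,D,H} → run H
t=27: ready={C,D,H} → run H
t=28: ready={C,D,H} → run H
t=29: ready={C,D} → run C
t=30: ready={C,D} → run C
t=31: ready={C,D} → run C
t=32: ready={C,D} → run C
t=33: ready={C,D} → run C
t=34: ready={C,D} → run C
t=35: ready={C,D} → run C
t=36: ready={C,D} → run C
t=37: ready={D} → run D
t=38: ready={D} → run D
t=39: ready={D} → run D
t=40: ready={D} → run D
t=41: ready={D} → run D
t=42: ready={D} → run D
t=43: ready={D} → run D
t=44: (idle)
t=45: (idle)
t=46: (idle)
t=47: (idle)
t=48: (idle)
t=49: (idle)

running at tick 13 = F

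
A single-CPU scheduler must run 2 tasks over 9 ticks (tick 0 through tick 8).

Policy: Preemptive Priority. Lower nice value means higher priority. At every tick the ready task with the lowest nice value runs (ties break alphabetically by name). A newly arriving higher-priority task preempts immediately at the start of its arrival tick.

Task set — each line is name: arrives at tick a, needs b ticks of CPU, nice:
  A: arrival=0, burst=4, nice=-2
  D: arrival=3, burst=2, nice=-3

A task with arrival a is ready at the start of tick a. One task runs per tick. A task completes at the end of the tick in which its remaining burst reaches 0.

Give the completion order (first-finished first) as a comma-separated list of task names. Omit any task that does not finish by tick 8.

t=0: ready={A} → run A
t=1: ready={A} → run A
t=2: ready={A} → run A
t=3: ready={A,D} → run D
t=4: ready={A,D} → run D
t=5: ready={A} → run A
t=6: (idle)
t=7: (idle)
t=8: (idle)

completion order = D, A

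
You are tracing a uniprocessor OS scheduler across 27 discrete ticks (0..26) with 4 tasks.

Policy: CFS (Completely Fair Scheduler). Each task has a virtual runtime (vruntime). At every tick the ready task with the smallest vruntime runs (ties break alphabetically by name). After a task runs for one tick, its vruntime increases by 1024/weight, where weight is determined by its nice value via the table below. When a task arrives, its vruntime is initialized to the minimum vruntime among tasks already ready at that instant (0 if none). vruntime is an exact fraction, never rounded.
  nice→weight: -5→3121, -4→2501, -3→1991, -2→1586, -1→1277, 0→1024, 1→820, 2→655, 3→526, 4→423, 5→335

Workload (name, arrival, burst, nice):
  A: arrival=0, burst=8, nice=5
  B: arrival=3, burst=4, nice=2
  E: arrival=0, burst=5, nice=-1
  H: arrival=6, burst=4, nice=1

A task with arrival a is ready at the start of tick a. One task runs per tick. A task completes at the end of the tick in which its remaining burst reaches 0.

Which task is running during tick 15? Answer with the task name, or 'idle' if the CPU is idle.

running at tick 15 = H

t=0: vr[A=0 E=0] → run A
t=1: vr[A=1024/335 E=0] → run E
t=2: vr[A=1024/335 E=1024/1277] → run E
t=3: vr[A=1024/335 B=2048/1277 E=2048/1277] → run B
t=4: vr[A=1024/335 B=2649088/836435 E=2048/1277] → run E
t=5: vr[A=1024/335 B=2649088/836435 E=3072/1277] → run E
t=6: vr[A=1024/335 B=2649088/836435 E=4096/1277 H=1024/335] → run A
t=7: vr[A=2048/335 B=2649088/836435 E=4096/1277 H=1024/335] → run H
t=8: vr[A=2048/335 B=2649088/836435 E=4096/1277 H=59136/13735] → run B
t=9: vr[A=2048/335 B=3956736/836435 E=4096/1277 H=59136/13735] → run E
t=10: vr[A=2048/335 B=3956736/836435 H=59136/13735] → run H
t=11: vr[A=2048/335 B=3956736/836435 H=76288/13735] → run B
t=12: vr[A=2048/335 B=5264384/836435 H=76288/13735] → run H
t=13: vr[A=2048/335 B=5264384/836435 H=18688/2747] → run A
t=14: vr[A=3072/335 B=5264384/836435 H=18688/2747] → run B
t=15: vr[A=3072/335 H=18688/2747] → run H
t=16: vr[A=3072/335] → run A
t=17: vr[A=4096/335] → run A
t=18: vr[A=1024/67] → run A
t=19: vr[A=6144/335] → run A
t=20: vr[A=7168/335] → run A
t=21: (idle)
t=22: (idle)
t=23: (idle)
t=24: (idle)
t=25: (idle)
t=26: (idle)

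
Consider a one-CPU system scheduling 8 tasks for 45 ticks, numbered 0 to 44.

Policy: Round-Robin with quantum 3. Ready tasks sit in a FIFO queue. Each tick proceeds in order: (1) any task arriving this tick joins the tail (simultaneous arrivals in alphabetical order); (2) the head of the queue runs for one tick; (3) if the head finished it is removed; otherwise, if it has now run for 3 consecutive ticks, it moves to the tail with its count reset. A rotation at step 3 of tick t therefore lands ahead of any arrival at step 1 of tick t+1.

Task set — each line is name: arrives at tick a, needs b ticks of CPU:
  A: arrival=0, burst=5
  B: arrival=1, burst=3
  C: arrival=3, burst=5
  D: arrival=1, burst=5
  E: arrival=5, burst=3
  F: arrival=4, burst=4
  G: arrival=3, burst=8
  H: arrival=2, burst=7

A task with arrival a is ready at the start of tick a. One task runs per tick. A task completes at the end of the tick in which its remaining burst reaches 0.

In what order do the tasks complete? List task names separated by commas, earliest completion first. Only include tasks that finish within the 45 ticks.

t=0: queue=[A] q_used=0 → run A
t=1: queue=[A,B,D] q_used=1 → run A
t=2: queue=[A,B,D,H] q_used=2 → run A
t=3: queue=[B,D,H,A,C,G] q_used=0 → run B
t=4: queue=[B,D,H,A,C,G,F] q_used=1 → run B
t=5: queue=[B,D,H,A,C,G,F,E] q_used=2 → run B
t=6: queue=[D,H,A,C,G,F,E] q_used=0 → run D
t=7: queue=[D,H,A,C,G,F,E] q_used=1 → run D
t=8: queue=[D,H,A,C,G,F,E] q_used=2 → run D
t=9: queue=[H,A,C,G,F,E,D] q_used=0 → run H
t=10: queue=[H,A,C,G,F,E,D] q_used=1 → run H
t=11: queue=[H,A,C,G,F,E,D] q_used=2 → run H
t=12: queue=[A,C,G,F,E,D,H] q_used=0 → run A
t=13: queue=[A,C,G,F,E,D,H] q_used=1 → run A
t=14: queue=[C,G,F,E,D,H] q_used=0 → run C
t=15: queue=[C,G,F,E,D,H] q_used=1 → run C
t=16: queue=[C,G,F,E,D,H] q_used=2 → run C
t=17: queue=[G,F,E,D,H,C] q_used=0 → run G
t=18: queue=[G,F,E,D,H,C] q_used=1 → run G
t=19: queue=[G,F,E,D,H,C] q_used=2 → run G
t=20: queue=[F,E,D,H,C,G] q_used=0 → run F
t=21: queue=[F,E,D,H,C,G] q_used=1 → run F
t=22: queue=[F,E,D,H,C,G] q_used=2 → run F
t=23: queue=[E,D,H,C,G,F] q_used=0 → run E
t=24: queue=[E,D,H,C,G,F] q_used=1 → run E
t=25: queue=[E,D,H,C,G,F] q_used=2 → run E
t=26: queue=[D,H,C,G,F] q_used=0 → run D
t=27: queue=[D,H,C,G,F] q_used=1 → run D
t=28: queue=[H,C,G,F] q_used=0 → run H
t=29: queue=[H,C,G,F] q_used=1 → run H
t=30: queue=[H,C,G,F] q_used=2 → run H
t=31: queue=[C,G,F,H] q_used=0 → run C
t=32: queue=[C,G,F,H] q_used=1 → run C
t=33: queue=[G,F,H] q_used=0 → run G
t=34: queue=[G,F,H] q_used=1 → run G
t=35: queue=[G,F,H] q_used=2 → run G
t=36: queue=[F,H,G] q_used=0 → run F
t=37: queue=[H,G] q_used=0 → run H
t=38: queue=[G] q_used=0 → run G
t=39: queue=[G] q_used=1 → run G
t=40: (idle)
t=41: (idle)
t=42: (idle)
t=43: (idle)
t=44: (idle)

completion order = B, A, E, D, C, F, H, G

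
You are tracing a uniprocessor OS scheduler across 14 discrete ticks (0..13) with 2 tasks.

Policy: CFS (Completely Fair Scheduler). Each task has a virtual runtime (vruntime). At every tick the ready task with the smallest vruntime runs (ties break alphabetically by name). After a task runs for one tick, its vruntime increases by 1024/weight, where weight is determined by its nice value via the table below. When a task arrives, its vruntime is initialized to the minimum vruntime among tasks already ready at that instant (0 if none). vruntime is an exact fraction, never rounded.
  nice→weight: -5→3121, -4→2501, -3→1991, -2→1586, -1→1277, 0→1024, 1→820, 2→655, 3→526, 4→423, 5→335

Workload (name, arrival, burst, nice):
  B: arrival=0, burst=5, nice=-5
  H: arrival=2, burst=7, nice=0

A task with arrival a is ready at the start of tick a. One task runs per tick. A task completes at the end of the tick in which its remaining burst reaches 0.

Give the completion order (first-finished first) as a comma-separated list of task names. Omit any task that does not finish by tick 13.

completion order = B, H

t=0: vr[B=0] → run B
t=1: vr[B=1024/3121] → run B
t=2: vr[B=2048/3121 H=2048/3121] → run B
t=3: vr[B=3072/3121 H=2048/3121] → run H
t=4: vr[B=3072/3121 H=5169/3121] → run B
t=5: vr[B=4096/3121 H=5169/3121] → run B
t=6: vr[H=5169/3121] → run H
t=7: vr[H=8290/3121] → run H
t=8: vr[H=11411/3121] → run H
t=9: vr[H=14532/3121] → run H
t=10: vr[H=17653/3121] → run H
t=11: vr[H=20774/3121] → run H
t=12: (idle)
t=13: (idle)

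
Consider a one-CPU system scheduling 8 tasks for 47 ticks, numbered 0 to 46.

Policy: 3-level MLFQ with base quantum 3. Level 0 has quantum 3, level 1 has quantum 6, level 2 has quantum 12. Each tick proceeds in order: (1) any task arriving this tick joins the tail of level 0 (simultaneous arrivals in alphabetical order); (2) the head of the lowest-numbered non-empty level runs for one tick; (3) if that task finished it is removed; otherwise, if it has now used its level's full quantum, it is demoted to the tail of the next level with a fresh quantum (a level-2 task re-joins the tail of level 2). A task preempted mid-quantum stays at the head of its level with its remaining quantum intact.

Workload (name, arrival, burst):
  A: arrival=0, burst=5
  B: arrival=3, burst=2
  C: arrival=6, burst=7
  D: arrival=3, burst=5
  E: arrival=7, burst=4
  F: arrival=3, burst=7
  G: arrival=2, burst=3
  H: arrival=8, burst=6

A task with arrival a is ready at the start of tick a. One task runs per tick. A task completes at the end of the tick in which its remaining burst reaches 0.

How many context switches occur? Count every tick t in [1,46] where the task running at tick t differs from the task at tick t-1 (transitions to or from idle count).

t=0: L0/L1/L2 = A/-/- → run A
t=1: L0/L1/L2 = A/-/- → run A
t=2: L0/L1/L2 = AG/-/- → run A
t=3: L0/L1/L2 = GBDF/A/- → run G
t=4: L0/L1/L2 = GBDF/A/- → run G
t=5: L0/L1/L2 = GBDF/A/- → run G
t=6: L0/L1/L2 = BDFC/A/- → run B
t=7: L0/L1/L2 = BDFCE/A/- → run B
t=8: L0/L1/L2 = DFCEH/A/- → run D
t=9: L0/L1/L2 = DFCEH/A/- → run D
t=10: L0/L1/L2 = DFCEH/A/- → run D
t=11: L0/L1/L2 = FCEH/AD/- → run F
t=12: L0/L1/L2 = FCEH/AD/- → run F
t=13: L0/L1/L2 = FCEH/AD/- → run F
t=14: L0/L1/L2 = CEH/ADF/- → run C
t=15: L0/L1/L2 = CEH/ADF/- → run C
t=16: L0/L1/L2 = CEH/ADF/- → run C
t=17: L0/L1/L2 = EH/ADFC/- → run E
t=18: L0/L1/L2 = EH/ADFC/- → run E
t=19: L0/L1/L2 = EH/ADFC/- → run E
t=20: L0/L1/L2 = H/ADFCE/- → run H
t=21: L0/L1/L2 = H/ADFCE/- → run H
t=22: L0/L1/L2 = H/ADFCE/- → run H
t=23: L0/L1/L2 = -/ADFCEH/- → run A
t=24: L0/L1/L2 = -/ADFCEH/- → run A
t=25: L0/L1/L2 = -/DFCEH/- → run D
t=26: L0/L1/L2 = -/DFCEH/- → run D
t=27: L0/L1/L2 = -/FCEH/- → run F
t=28: L0/L1/L2 = -/FCEH/- → run F
t=29: L0/L1/L2 = -/FCEH/- → run F
t=30: L0/L1/L2 = -/FCEH/- → run F
t=31: L0/L1/L2 = -/CEH/- → run C
t=32: L0/L1/L2 = -/CEH/- → run C
t=33: L0/L1/L2 = -/CEH/- → run C
t=34: L0/L1/L2 = -/CEH/- → run C
t=35: L0/L1/L2 = -/EH/- → run E
t=36: L0/L1/L2 = -/H/- → run H
t=37: L0/L1/L2 = -/H/- → run H
t=38: L0/L1/L2 = -/H/- → run H
t=39: (idle)
t=40: (idle)
t=41: (idle)
t=42: (idle)
t=43: (idle)
t=44: (idle)
t=45: (idle)
t=46: (idle)

context switches = 14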